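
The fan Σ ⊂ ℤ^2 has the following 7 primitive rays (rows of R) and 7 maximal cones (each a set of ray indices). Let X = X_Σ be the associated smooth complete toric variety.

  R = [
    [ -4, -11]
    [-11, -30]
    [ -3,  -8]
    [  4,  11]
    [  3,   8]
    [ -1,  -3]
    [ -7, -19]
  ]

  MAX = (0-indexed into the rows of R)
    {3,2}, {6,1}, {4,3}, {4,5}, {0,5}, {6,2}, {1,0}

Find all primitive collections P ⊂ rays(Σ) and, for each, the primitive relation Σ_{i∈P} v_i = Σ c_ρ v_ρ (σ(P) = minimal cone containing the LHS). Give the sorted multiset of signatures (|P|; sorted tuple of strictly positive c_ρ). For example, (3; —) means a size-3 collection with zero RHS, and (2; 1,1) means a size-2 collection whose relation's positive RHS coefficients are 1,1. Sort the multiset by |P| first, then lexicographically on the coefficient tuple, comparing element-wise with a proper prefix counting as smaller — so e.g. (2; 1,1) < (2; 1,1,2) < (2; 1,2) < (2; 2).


Primitive collections (14):

  {0,3}:  v_{0} + v_{3} = 0  →  sig = (2; —)
  {2,4}:  v_{2} + v_{4} = 0  →  sig = (2; —)
  {0,2}:  v_{0} + v_{2} = v_{6}  →  sig = (2; 1)
  {0,4}:  v_{0} + v_{4} = v_{5}  →  sig = (2; 1)
  {0,6}:  v_{0} + v_{6} = v_{1}  →  sig = (2; 1)
  {1,3}:  v_{1} + v_{3} = v_{6}  →  sig = (2; 1)
  {2,5}:  v_{2} + v_{5} = v_{0}  →  sig = (2; 1)
  {3,5}:  v_{3} + v_{5} = v_{4}  →  sig = (2; 1)
  {3,6}:  v_{3} + v_{6} = v_{2}  →  sig = (2; 1)
  {4,6}:  v_{4} + v_{6} = v_{0}  →  sig = (2; 1)
  {1,2}:  v_{1} + v_{2} = 2·v_{6}  →  sig = (2; 2)
  {1,4}:  v_{1} + v_{4} = 2·v_{0}  →  sig = (2; 2)
  {5,6}:  v_{5} + v_{6} = 2·v_{0}  →  sig = (2; 2)
  {1,5}:  v_{1} + v_{5} = 3·v_{0}  →  sig = (2; 3)

so the primitive-relation signature multiset is
[(2; —), (2; —), (2; 1), (2; 1), (2; 1), (2; 1), (2; 1), (2; 1), (2; 1), (2; 1), (2; 2), (2; 2), (2; 2), (2; 3)]


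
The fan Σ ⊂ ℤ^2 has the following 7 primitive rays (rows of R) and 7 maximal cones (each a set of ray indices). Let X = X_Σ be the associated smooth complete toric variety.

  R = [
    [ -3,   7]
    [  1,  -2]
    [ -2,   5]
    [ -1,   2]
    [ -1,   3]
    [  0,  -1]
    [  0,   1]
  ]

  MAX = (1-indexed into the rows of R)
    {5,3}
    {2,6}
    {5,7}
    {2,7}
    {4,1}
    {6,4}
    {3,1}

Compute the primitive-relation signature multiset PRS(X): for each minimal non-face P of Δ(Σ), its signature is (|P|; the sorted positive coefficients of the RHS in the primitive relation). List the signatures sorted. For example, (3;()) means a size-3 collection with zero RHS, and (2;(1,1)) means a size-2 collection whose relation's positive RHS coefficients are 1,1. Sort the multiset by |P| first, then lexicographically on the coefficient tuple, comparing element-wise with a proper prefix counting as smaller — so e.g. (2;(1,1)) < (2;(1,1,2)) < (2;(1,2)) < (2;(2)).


Minimal non-faces — 14 found among 7 rays, 7 max cones:

  P={2,4}:  v_{2} + v_{4} = 0  ⇒ sig = (2;())
  P={6,7}:  v_{6} + v_{7} = 0  ⇒ sig = (2;())
  P={1,2}:  v_{1} + v_{2} = v_{3}  ⇒ sig = (2;(1))
  P={2,3}:  v_{2} + v_{3} = v_{5}  ⇒ sig = (2;(1))
  P={2,5}:  v_{2} + v_{5} = v_{7}  ⇒ sig = (2;(1))
  P={3,4}:  v_{3} + v_{4} = v_{1}  ⇒ sig = (2;(1))
  P={4,5}:  v_{4} + v_{5} = v_{3}  ⇒ sig = (2;(1))
  P={4,7}:  v_{4} + v_{7} = v_{5}  ⇒ sig = (2;(1))
  P={5,6}:  v_{5} + v_{6} = v_{4}  ⇒ sig = (2;(1))
  P={1,7}:  v_{1} + v_{7} = v_{3} + v_{5}  ⇒ sig = (2;(1,1))
  P={1,5}:  v_{1} + v_{5} = 2·v_{3}  ⇒ sig = (2;(2))
  P={3,6}:  v_{3} + v_{6} = 2·v_{4}  ⇒ sig = (2;(2))
  P={3,7}:  v_{3} + v_{7} = 2·v_{5}  ⇒ sig = (2;(2))
  P={1,6}:  v_{1} + v_{6} = 3·v_{4}  ⇒ sig = (2;(3))

Hence PRS(X_Σ) =
{ (2;()) ×2,  (2;(1)) ×7,  (2;(1,1)),  (2;(2)) ×3,  (2;(3)) }


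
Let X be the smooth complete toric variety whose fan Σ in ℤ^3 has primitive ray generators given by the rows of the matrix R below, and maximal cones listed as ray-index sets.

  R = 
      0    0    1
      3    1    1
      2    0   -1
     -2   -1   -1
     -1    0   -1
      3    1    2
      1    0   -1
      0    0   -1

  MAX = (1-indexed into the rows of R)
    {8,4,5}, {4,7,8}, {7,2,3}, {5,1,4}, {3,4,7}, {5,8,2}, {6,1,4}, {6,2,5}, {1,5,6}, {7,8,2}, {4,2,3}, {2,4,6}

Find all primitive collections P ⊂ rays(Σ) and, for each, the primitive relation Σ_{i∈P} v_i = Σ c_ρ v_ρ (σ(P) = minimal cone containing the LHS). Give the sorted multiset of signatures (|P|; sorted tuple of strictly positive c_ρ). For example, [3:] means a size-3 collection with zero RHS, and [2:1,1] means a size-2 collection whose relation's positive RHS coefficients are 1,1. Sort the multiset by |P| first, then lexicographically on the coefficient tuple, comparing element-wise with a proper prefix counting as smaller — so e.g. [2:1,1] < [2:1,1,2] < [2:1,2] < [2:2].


The 14 primitive collections of Σ (r=8, n=3):

  P={1,8}:  v_{1} + v_{8} = 0  so sig = [2:]
  P={1,2}:  v_{1} + v_{2} = v_{6}  so sig = [2:1]
  P={6,8}:  v_{6} + v_{8} = v_{2}  so sig = [2:1]
  P={1,7}:  v_{1} + v_{7} = v_{2} + v_{4}  so sig = [2:1,1]
  P={3,5}:  v_{3} + v_{5} = v_{7} + v_{8}  so sig = [2:1,1]
  P={6,7}:  v_{6} + v_{7} = 2·v_{2} + v_{4}  so sig = [2:1,2]
  P={3,8}:  v_{3} + v_{8} = 2·v_{7}  so sig = [2:2]
  P={5,7}:  v_{5} + v_{7} = 2·v_{8}  so sig = [2:2]
  P={1,3}:  v_{1} + v_{3} = 2·v_{2} + 2·v_{4}  so sig = [2:2,2]
  P={3,6}:  v_{3} + v_{6} = 3·v_{2} + 2·v_{4}  so sig = [2:2,3]
  P={4,5,6}:  v_{4} + v_{5} + v_{6} = 0  so sig = [3:]
  P={2,4,5}:  v_{2} + v_{4} + v_{5} = v_{8}  so sig = [3:1]
  P={2,4,7}:  v_{2} + v_{4} + v_{7} = v_{3}  so sig = [3:1]
  P={2,4,8}:  v_{2} + v_{4} + v_{8} = v_{7}  so sig = [3:1]

so the primitive-relation signature multiset is
    |P|=2: 10 collections, coeffs (), (1), (1), (1,1), (1,1), (1,2), (2), (2), (2,2), (2,3)
    |P|=3: 4 collections, coeffs (), (1), (1), (1)


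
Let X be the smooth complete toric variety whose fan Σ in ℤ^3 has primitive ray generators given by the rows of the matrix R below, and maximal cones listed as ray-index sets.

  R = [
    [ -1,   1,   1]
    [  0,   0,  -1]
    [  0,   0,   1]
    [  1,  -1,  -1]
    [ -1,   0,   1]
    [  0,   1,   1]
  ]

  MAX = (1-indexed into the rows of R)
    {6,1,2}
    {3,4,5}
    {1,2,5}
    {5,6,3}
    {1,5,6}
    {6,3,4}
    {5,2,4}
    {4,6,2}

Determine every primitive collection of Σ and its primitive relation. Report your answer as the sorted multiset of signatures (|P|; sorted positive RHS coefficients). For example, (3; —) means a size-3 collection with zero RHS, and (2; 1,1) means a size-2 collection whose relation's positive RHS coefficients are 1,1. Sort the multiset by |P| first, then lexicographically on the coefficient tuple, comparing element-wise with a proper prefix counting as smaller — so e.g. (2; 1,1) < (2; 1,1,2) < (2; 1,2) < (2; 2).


|primitive collections| = 5. Relations:

  • {1,4}:  v_{1} + v_{4} = 0 ; sig = (2; —)
  • {2,3}:  v_{2} + v_{3} = 0 ; sig = (2; —)
  • {1,3}:  v_{1} + v_{3} = v_{5} + v_{6} ; sig = (2; 1,1)
  • {2,5,6}:  v_{2} + v_{5} + v_{6} = v_{1} ; sig = (3; 1)
  • {4,5,6}:  v_{4} + v_{5} + v_{6} = v_{3} ; sig = (3; 1)

Hence PRS(X_Σ) =
{ (2; —) ×2,  (2; 1,1),  (3; 1) ×2 }


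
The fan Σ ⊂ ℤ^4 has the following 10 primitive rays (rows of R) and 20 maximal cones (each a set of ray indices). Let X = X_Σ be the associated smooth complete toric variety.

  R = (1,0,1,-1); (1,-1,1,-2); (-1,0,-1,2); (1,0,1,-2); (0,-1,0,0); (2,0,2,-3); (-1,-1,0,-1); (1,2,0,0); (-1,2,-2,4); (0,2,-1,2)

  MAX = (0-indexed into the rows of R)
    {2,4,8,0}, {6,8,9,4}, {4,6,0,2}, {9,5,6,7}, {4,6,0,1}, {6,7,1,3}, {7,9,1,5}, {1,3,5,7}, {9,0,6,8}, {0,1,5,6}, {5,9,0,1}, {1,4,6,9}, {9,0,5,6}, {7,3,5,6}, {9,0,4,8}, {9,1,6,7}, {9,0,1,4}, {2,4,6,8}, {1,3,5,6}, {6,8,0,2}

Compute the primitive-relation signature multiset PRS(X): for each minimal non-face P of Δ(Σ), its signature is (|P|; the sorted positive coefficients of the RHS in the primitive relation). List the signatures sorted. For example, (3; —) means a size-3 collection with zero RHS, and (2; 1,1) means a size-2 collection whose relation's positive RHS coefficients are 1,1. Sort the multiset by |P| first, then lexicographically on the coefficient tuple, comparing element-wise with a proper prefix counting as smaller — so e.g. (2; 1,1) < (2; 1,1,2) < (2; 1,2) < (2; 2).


Σ has 20 primitive collections:

  P = {2,3}:  v_{2} + v_{3} = 0 — sig = (2; —)
  P = {0,3}:  v_{0} + v_{3} = v_{5} — sig = (2; 1)
  P = {1,2}:  v_{1} + v_{2} = v_{4} — sig = (2; 1)
  P = {2,5}:  v_{2} + v_{5} = v_{0} — sig = (2; 1)
  P = {2,7}:  v_{2} + v_{7} = v_{9} — sig = (2; 1)
  P = {2,9}:  v_{2} + v_{9} = v_{8} — sig = (2; 1)
  P = {3,4}:  v_{3} + v_{4} = v_{1} — sig = (2; 1)
  P = {3,8}:  v_{3} + v_{8} = v_{9} — sig = (2; 1)
  P = {3,9}:  v_{3} + v_{9} = v_{7} — sig = (2; 1)
  P = {0,7}:  v_{0} + v_{7} = v_{5} + v_{9} — sig = (2; 1,1)
  P = {1,8}:  v_{1} + v_{8} = v_{4} + v_{9} — sig = (2; 1,1)
  P = {4,5}:  v_{4} + v_{5} = v_{0} + v_{1} — sig = (2; 1,1)
  P = {4,7}:  v_{4} + v_{7} = v_{1} + v_{9} — sig = (2; 1,1)
  P = {5,8}:  v_{5} + v_{8} = v_{0} + v_{9} — sig = (2; 1,1)
  P = {7,8}:  v_{7} + v_{8} = 2·v_{9} — sig = (2; 2)
  P = {0,4,6,9}:  v_{0} + v_{4} + v_{6} + v_{9} = 0 — sig = (4; —)
  P = {0,1,6,9}:  v_{0} + v_{1} + v_{6} + v_{9} = v_{3} — sig = (4; 1)
  P = {0,4,6,8}:  v_{0} + v_{4} + v_{6} + v_{8} = v_{2} — sig = (4; 1)
  P = {1,5,6,9}:  v_{1} + v_{5} + v_{6} + v_{9} = 2·v_{3} — sig = (4; 2)
  P = {1,5,6,7}:  v_{1} + v_{5} + v_{6} + v_{7} = 3·v_{3} — sig = (4; 3)

so the primitive-relation signature multiset is
    (2; —)
    (2; 1)
    (2; 1)
    (2; 1)
    (2; 1)
    (2; 1)
    (2; 1)
    (2; 1)
    (2; 1)
    (2; 1,1)
    (2; 1,1)
    (2; 1,1)
    (2; 1,1)
    (2; 1,1)
    (2; 2)
    (4; —)
    (4; 1)
    (4; 1)
    (4; 2)
    (4; 3)


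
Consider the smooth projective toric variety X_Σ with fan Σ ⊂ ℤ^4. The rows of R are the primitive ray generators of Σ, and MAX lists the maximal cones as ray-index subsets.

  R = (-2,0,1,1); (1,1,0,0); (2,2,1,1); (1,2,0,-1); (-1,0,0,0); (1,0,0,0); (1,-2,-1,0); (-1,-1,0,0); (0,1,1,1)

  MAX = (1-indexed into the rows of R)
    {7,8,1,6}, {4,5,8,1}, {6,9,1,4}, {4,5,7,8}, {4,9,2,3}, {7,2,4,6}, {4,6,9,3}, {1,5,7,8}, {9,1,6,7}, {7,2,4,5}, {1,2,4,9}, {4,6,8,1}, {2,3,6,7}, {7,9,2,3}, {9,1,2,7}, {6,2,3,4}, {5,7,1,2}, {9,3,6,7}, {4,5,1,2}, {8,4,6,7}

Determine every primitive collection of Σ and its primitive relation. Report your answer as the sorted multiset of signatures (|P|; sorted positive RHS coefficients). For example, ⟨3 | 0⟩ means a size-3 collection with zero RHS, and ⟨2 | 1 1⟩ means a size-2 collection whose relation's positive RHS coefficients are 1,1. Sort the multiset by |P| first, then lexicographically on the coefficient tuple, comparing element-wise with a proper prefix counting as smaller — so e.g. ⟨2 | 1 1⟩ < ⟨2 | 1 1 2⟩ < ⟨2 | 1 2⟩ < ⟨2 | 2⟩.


Minimal non-faces — 12 found among 9 rays, 20 max cones:

  {2,8}:  v_{2} + v_{8} = 0  so sig = ⟨2 | 0⟩
  {5,6}:  v_{5} + v_{6} = 0  so sig = ⟨2 | 0⟩
  {3,5}:  v_{3} + v_{5} = v_{2} + v_{9}  so sig = ⟨2 | 1 1⟩
  {3,8}:  v_{3} + v_{8} = v_{6} + v_{9}  so sig = ⟨2 | 1 1⟩
  {5,9}:  v_{5} + v_{9} = v_{1} + v_{2}  so sig = ⟨2 | 1 1⟩
  {8,9}:  v_{8} + v_{9} = v_{1} + v_{6}  so sig = ⟨2 | 1 1⟩
  {1,3}:  v_{1} + v_{3} = 2·v_{9}  so sig = ⟨2 | 2⟩
  {1,4,7}:  v_{1} + v_{4} + v_{7} = 0  so sig = ⟨3 | 0⟩
  {1,2,6}:  v_{1} + v_{2} + v_{6} = v_{9}  so sig = ⟨3 | 1⟩
  {2,6,9}:  v_{2} + v_{6} + v_{9} = v_{3}  so sig = ⟨3 | 1⟩
  {4,7,9}:  v_{4} + v_{7} + v_{9} = v_{2} + v_{6}  so sig = ⟨3 | 1 1⟩
  {3,4,7}:  v_{3} + v_{4} + v_{7} = 2·v_{2} + 2·v_{6}  so sig = ⟨3 | 2 2⟩

so the primitive-relation signature multiset is
[⟨2 | 0⟩, ⟨2 | 0⟩, ⟨2 | 1 1⟩, ⟨2 | 1 1⟩, ⟨2 | 1 1⟩, ⟨2 | 1 1⟩, ⟨2 | 2⟩, ⟨3 | 0⟩, ⟨3 | 1⟩, ⟨3 | 1⟩, ⟨3 | 1 1⟩, ⟨3 | 2 2⟩]


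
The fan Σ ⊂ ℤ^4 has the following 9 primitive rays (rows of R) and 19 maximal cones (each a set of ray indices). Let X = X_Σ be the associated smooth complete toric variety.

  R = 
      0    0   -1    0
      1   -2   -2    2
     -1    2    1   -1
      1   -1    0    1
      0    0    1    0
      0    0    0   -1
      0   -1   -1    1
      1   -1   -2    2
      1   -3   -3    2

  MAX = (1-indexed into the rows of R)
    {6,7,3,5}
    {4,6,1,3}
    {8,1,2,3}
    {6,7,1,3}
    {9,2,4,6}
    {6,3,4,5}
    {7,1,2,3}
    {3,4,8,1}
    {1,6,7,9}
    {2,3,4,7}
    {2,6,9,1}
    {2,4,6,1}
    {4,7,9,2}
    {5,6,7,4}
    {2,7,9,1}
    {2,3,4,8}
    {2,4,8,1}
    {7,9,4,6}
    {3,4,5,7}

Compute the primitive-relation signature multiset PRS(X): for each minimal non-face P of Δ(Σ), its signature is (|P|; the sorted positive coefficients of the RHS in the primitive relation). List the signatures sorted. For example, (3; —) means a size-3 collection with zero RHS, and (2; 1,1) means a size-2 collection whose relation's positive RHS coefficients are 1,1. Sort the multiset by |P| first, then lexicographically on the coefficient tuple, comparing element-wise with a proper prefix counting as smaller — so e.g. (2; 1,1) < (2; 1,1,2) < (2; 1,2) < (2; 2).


Minimal non-faces — 14 found among 9 rays, 19 max cones:

  {1,5}:  v_{1} + v_{5} = 0  →  sig = (2; —)
  {2,5}:  v_{2} + v_{5} = v_{4} + v_{7}  →  sig = (2; 1,1)
  {3,9}:  v_{3} + v_{9} = v_{1} + v_{7}  →  sig = (2; 1,1)
  {5,8}:  v_{5} + v_{8} = v_{2} + v_{3} + v_{4}  →  sig = (2; 1,1,1)
  {5,9}:  v_{5} + v_{9} = v_{4} + v_{6} + 2·v_{7}  →  sig = (2; 1,1,2)
  {6,8}:  v_{6} + v_{8} = 2·v_{1} + v_{4}  →  sig = (2; 1,2)
  {7,8}:  v_{7} + v_{8} = 2·v_{2} + v_{3}  →  sig = (2; 1,2)
  {8,9}:  v_{8} + v_{9} = v_{1} + 2·v_{2}  →  sig = (2; 1,2)
  {1,4,7}:  v_{1} + v_{4} + v_{7} = v_{2}  →  sig = (3; 1)
  {2,3,6}:  v_{2} + v_{3} + v_{6} = v_{1}  →  sig = (3; 1)
  {2,6,7}:  v_{2} + v_{6} + v_{7} = v_{9}  →  sig = (3; 1)
  {1,4,9}:  v_{1} + v_{4} + v_{9} = 2·v_{2} + v_{6}  →  sig = (3; 1,2)
  {3,4,6,7}:  v_{3} + v_{4} + v_{6} + v_{7} = 0  →  sig = (4; —)
  {1,2,3,4}:  v_{1} + v_{2} + v_{3} + v_{4} = v_{8}  →  sig = (4; 1)

so the primitive-relation signature multiset is
[(2; —), (2; 1,1), (2; 1,1), (2; 1,1,1), (2; 1,1,2), (2; 1,2), (2; 1,2), (2; 1,2), (3; 1), (3; 1), (3; 1), (3; 1,2), (4; —), (4; 1)]


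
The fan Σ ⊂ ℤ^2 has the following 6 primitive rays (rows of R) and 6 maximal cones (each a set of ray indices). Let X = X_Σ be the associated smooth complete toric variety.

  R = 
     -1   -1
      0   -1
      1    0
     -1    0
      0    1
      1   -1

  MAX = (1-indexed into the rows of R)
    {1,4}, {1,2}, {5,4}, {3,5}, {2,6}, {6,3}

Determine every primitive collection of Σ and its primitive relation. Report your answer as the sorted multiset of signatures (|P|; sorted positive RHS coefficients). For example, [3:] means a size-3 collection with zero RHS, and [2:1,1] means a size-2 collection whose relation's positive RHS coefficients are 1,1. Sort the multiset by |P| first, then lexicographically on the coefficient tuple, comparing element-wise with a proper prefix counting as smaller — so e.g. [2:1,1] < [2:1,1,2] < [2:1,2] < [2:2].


Primitive collections (9):

  {2,5}:  v_{2} + v_{5} = 0  →  sig = [2:]
  {3,4}:  v_{3} + v_{4} = 0  →  sig = [2:]
  {1,3}:  v_{1} + v_{3} = v_{2}  →  sig = [2:1]
  {1,5}:  v_{1} + v_{5} = v_{4}  →  sig = [2:1]
  {2,3}:  v_{2} + v_{3} = v_{6}  →  sig = [2:1]
  {2,4}:  v_{2} + v_{4} = v_{1}  →  sig = [2:1]
  {4,6}:  v_{4} + v_{6} = v_{2}  →  sig = [2:1]
  {5,6}:  v_{5} + v_{6} = v_{3}  →  sig = [2:1]
  {1,6}:  v_{1} + v_{6} = 2·v_{2}  →  sig = [2:2]

so the primitive-relation signature multiset is
    |P|=2: 9 collections, coeffs (), (), (1), (1), (1), (1), (1), (1), (2)


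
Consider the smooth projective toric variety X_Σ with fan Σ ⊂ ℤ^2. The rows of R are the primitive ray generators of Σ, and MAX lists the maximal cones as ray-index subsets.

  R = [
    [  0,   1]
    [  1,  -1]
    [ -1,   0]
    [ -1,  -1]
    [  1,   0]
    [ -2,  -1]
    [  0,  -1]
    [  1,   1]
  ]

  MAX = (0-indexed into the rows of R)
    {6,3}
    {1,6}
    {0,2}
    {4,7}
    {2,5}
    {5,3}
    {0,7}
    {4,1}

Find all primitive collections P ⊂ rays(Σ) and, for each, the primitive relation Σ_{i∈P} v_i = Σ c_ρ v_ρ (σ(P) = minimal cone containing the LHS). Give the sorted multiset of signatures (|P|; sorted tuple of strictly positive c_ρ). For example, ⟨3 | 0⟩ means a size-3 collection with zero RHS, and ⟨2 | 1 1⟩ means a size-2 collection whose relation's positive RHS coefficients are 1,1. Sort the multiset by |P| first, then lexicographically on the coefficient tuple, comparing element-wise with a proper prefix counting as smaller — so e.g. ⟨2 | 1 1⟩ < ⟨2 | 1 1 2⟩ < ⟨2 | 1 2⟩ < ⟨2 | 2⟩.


Minimal non-faces — 20 found among 8 rays, 8 max cones:

  P = {0,6}:  v_{0} + v_{6} = 0 — sig = ⟨2 | 0⟩
  P = {2,4}:  v_{2} + v_{4} = 0 — sig = ⟨2 | 0⟩
  P = {3,7}:  v_{3} + v_{7} = 0 — sig = ⟨2 | 0⟩
  P = {0,1}:  v_{0} + v_{1} = v_{4} — sig = ⟨2 | 1⟩
  P = {0,3}:  v_{0} + v_{3} = v_{2} — sig = ⟨2 | 1⟩
  P = {0,4}:  v_{0} + v_{4} = v_{7} — sig = ⟨2 | 1⟩
  P = {1,2}:  v_{1} + v_{2} = v_{6} — sig = ⟨2 | 1⟩
  P = {2,3}:  v_{2} + v_{3} = v_{5} — sig = ⟨2 | 1⟩
  P = {2,6}:  v_{2} + v_{6} = v_{3} — sig = ⟨2 | 1⟩
  P = {2,7}:  v_{2} + v_{7} = v_{0} — sig = ⟨2 | 1⟩
  P = {3,4}:  v_{3} + v_{4} = v_{6} — sig = ⟨2 | 1⟩
  P = {4,5}:  v_{4} + v_{5} = v_{3} — sig = ⟨2 | 1⟩
  P = {4,6}:  v_{4} + v_{6} = v_{1} — sig = ⟨2 | 1⟩
  P = {5,7}:  v_{5} + v_{7} = v_{2} — sig = ⟨2 | 1⟩
  P = {6,7}:  v_{6} + v_{7} = v_{4} — sig = ⟨2 | 1⟩
  P = {1,5}:  v_{1} + v_{5} = v_{3} + v_{6} — sig = ⟨2 | 1 1⟩
  P = {0,5}:  v_{0} + v_{5} = 2·v_{2} — sig = ⟨2 | 2⟩
  P = {1,3}:  v_{1} + v_{3} = 2·v_{6} — sig = ⟨2 | 2⟩
  P = {1,7}:  v_{1} + v_{7} = 2·v_{4} — sig = ⟨2 | 2⟩
  P = {5,6}:  v_{5} + v_{6} = 2·v_{3} — sig = ⟨2 | 2⟩

Signatures (|P|; sorted positive RHS coefficients), sorted:
[⟨2 | 0⟩, ⟨2 | 0⟩, ⟨2 | 0⟩, ⟨2 | 1⟩, ⟨2 | 1⟩, ⟨2 | 1⟩, ⟨2 | 1⟩, ⟨2 | 1⟩, ⟨2 | 1⟩, ⟨2 | 1⟩, ⟨2 | 1⟩, ⟨2 | 1⟩, ⟨2 | 1⟩, ⟨2 | 1⟩, ⟨2 | 1⟩, ⟨2 | 1 1⟩, ⟨2 | 2⟩, ⟨2 | 2⟩, ⟨2 | 2⟩, ⟨2 | 2⟩]


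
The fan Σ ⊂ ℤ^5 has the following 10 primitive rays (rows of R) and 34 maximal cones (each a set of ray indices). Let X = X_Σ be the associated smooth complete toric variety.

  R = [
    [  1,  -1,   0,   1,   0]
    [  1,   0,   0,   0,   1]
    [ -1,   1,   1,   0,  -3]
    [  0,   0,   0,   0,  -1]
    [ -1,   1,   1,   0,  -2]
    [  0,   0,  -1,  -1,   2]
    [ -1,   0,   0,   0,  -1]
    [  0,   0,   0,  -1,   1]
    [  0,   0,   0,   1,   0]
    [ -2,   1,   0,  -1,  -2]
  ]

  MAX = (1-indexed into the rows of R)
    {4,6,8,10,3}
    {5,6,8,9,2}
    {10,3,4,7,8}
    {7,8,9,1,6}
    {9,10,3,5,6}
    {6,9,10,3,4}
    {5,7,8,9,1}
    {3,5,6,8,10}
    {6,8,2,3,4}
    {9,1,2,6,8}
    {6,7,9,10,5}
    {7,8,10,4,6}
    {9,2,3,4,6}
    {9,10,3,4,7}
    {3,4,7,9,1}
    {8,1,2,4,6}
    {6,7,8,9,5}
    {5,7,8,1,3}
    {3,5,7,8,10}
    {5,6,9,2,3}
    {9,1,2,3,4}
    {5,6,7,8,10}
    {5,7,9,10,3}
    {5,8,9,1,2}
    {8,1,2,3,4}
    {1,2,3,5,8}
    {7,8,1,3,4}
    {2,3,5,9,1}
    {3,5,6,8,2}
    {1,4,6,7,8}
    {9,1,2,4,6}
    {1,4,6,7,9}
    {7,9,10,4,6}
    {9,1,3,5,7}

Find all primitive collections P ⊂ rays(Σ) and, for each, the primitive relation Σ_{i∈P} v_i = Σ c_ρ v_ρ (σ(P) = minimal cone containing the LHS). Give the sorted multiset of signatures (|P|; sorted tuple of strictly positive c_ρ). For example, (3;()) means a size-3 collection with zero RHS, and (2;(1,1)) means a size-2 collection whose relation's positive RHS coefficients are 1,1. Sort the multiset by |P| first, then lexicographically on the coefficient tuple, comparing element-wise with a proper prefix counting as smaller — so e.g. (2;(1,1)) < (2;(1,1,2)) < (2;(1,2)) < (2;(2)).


10 collections generate NE(X_Σ); each relation:

  • {2,7}:  v_{2} + v_{7} = 0  ⟹  sig = (2;())
  • {4,5}:  v_{4} + v_{5} = v_{3}  ⟹  sig = (2;(1))
  • {1,10}:  v_{1} + v_{10} = v_{4} + v_{7}  ⟹  sig = (2;(1,1))
  • {2,10}:  v_{2} + v_{10} = v_{3} + v_{6}  ⟹  sig = (2;(1,1))
  • {1,5,6}:  v_{1} + v_{5} + v_{6} = 0  ⟹  sig = (3;())
  • {4,8,9}:  v_{4} + v_{8} + v_{9} = 0  ⟹  sig = (3;())
  • {1,3,6}:  v_{1} + v_{3} + v_{6} = v_{4}  ⟹  sig = (3;(1))
  • {3,6,7}:  v_{3} + v_{6} + v_{7} = v_{10}  ⟹  sig = (3;(1))
  • {3,8,9}:  v_{3} + v_{8} + v_{9} = v_{5}  ⟹  sig = (3;(1))
  • {8,9,10}:  v_{8} + v_{9} + v_{10} = v_{5} + v_{6} + v_{7}  ⟹  sig = (3;(1,1,1))

Sorted signature multiset PRS(X):
{ (2;()),  (2;(1)),  (2;(1,1)) ×2,  (3;()) ×2,  (3;(1)) ×3,  (3;(1,1,1)) }


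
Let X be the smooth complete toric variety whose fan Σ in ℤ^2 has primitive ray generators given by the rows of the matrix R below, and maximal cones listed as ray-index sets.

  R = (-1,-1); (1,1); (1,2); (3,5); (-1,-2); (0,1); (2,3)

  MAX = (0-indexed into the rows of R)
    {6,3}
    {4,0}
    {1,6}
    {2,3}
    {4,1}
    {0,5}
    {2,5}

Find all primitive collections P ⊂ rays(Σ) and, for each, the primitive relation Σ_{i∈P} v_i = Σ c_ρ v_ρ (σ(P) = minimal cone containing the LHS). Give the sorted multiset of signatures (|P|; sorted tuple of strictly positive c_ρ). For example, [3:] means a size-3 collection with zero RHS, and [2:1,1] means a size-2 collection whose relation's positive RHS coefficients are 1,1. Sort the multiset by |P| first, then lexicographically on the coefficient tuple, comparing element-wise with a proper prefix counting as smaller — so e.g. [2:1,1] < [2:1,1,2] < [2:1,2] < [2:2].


Δ(Σ) — 7 vertices, 14 min non-faces:

  P={0,1}:  v_{0} + v_{1} = 0  →  sig = [2:]
  P={2,4}:  v_{2} + v_{4} = 0  →  sig = [2:]
  P={0,2}:  v_{0} + v_{2} = v_{5}  →  sig = [2:1]
  P={0,6}:  v_{0} + v_{6} = v_{2}  →  sig = [2:1]
  P={1,2}:  v_{1} + v_{2} = v_{6}  →  sig = [2:1]
  P={1,5}:  v_{1} + v_{5} = v_{2}  →  sig = [2:1]
  P={2,6}:  v_{2} + v_{6} = v_{3}  →  sig = [2:1]
  P={3,4}:  v_{3} + v_{4} = v_{6}  →  sig = [2:1]
  P={4,5}:  v_{4} + v_{5} = v_{0}  →  sig = [2:1]
  P={4,6}:  v_{4} + v_{6} = v_{1}  →  sig = [2:1]
  P={0,3}:  v_{0} + v_{3} = 2·v_{2}  →  sig = [2:2]
  P={1,3}:  v_{1} + v_{3} = 2·v_{6}  →  sig = [2:2]
  P={5,6}:  v_{5} + v_{6} = 2·v_{2}  →  sig = [2:2]
  P={3,5}:  v_{3} + v_{5} = 3·v_{2}  →  sig = [2:3]

Sorted signature multiset PRS(X):
    |P|=2: 14 collections, coeffs (), (), (1), (1), (1), (1), (1), (1), (1), (1), (2), (2), (2), (3)


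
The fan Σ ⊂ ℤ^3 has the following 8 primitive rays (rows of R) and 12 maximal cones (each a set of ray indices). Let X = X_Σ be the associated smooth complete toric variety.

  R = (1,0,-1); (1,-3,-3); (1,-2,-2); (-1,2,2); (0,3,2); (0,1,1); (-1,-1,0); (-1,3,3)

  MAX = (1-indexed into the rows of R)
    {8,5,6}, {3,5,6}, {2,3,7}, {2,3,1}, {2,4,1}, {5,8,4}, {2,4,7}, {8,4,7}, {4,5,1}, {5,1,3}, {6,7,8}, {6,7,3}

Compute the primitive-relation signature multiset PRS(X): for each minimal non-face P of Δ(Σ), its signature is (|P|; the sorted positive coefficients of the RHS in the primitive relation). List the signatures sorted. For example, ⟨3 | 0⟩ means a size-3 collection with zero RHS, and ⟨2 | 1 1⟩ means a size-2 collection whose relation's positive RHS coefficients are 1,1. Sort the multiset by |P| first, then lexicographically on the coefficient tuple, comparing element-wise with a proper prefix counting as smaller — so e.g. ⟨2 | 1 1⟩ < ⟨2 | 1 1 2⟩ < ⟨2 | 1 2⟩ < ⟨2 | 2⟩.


10 collections generate NE(X_Σ); each relation:

  • {2,8}:  v_{2} + v_{8} = 0  so sig = ⟨2 | 0⟩
  • {3,4}:  v_{3} + v_{4} = 0  so sig = ⟨2 | 0⟩
  • {1,8}:  v_{1} + v_{8} = v_{5}  so sig = ⟨2 | 1⟩
  • {2,5}:  v_{2} + v_{5} = v_{1}  so sig = ⟨2 | 1⟩
  • {2,6}:  v_{2} + v_{6} = v_{3}  so sig = ⟨2 | 1⟩
  • {3,8}:  v_{3} + v_{8} = v_{6}  so sig = ⟨2 | 1⟩
  • {4,6}:  v_{4} + v_{6} = v_{8}  so sig = ⟨2 | 1⟩
  • {5,7}:  v_{5} + v_{7} = v_{4}  so sig = ⟨2 | 1⟩
  • {1,6}:  v_{1} + v_{6} = v_{3} + v_{5}  so sig = ⟨2 | 1 1⟩
  • {1,7}:  v_{1} + v_{7} = v_{2} + v_{4}  so sig = ⟨2 | 1 1⟩

Signatures (|P|; sorted positive RHS coefficients), sorted:
    |P|=2: 10 collections, coeffs (), (), (1), (1), (1), (1), (1), (1), (1,1), (1,1)


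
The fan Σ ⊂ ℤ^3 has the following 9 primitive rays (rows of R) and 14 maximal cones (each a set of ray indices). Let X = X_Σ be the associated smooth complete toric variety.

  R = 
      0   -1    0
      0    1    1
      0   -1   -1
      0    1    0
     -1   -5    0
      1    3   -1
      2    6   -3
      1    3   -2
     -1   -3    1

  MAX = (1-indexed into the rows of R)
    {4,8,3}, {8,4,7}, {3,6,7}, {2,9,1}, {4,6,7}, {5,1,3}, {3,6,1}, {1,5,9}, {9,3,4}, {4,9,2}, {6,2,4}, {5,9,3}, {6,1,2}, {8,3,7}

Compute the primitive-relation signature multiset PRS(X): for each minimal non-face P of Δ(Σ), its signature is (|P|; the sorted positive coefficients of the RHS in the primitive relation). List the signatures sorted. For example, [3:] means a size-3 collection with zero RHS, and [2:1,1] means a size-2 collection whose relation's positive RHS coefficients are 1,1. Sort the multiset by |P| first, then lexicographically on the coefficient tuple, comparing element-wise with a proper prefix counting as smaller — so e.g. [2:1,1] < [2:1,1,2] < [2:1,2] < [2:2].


Minimal non-faces — 18 found among 9 rays, 14 max cones:

  • {1,4}:  v_{1} + v_{4} = 0  so sig = [2:]
  • {2,3}:  v_{2} + v_{3} = 0  so sig = [2:]
  • {6,9}:  v_{6} + v_{9} = 0  so sig = [2:]
  • {6,8}:  v_{6} + v_{8} = v_{7}  so sig = [2:1]
  • {7,9}:  v_{7} + v_{9} = v_{8}  so sig = [2:1]
  • {1,8}:  v_{1} + v_{8} = v_{3} + v_{6}  so sig = [2:1,1]
  • {2,5}:  v_{2} + v_{5} = v_{1} + v_{9}  so sig = [2:1,1]
  • {2,8}:  v_{2} + v_{8} = v_{4} + v_{6}  so sig = [2:1,1]
  • {4,5}:  v_{4} + v_{5} = v_{3} + v_{9}  so sig = [2:1,1]
  • {5,6}:  v_{5} + v_{6} = v_{1} + v_{3}  so sig = [2:1,1]
  • {8,9}:  v_{8} + v_{9} = v_{3} + v_{4}  so sig = [2:1,1]
  • {1,7}:  v_{1} + v_{7} = v_{3} + 2·v_{6}  so sig = [2:1,2]
  • {2,7}:  v_{2} + v_{7} = v_{4} + 2·v_{6}  so sig = [2:1,2]
  • {5,7}:  v_{5} + v_{7} = 2·v_{3} + v_{6}  so sig = [2:1,2]
  • {5,8}:  v_{5} + v_{8} = 2·v_{3}  so sig = [2:2]
  • {1,3,9}:  v_{1} + v_{3} + v_{9} = v_{5}  so sig = [3:1]
  • {3,4,6}:  v_{3} + v_{4} + v_{6} = v_{8}  so sig = [3:1]
  • {3,4,7}:  v_{3} + v_{4} + v_{7} = 2·v_{8}  so sig = [3:2]

Hence PRS(X_Σ) =
    [2:]
    [2:]
    [2:]
    [2:1]
    [2:1]
    [2:1,1]
    [2:1,1]
    [2:1,1]
    [2:1,1]
    [2:1,1]
    [2:1,1]
    [2:1,2]
    [2:1,2]
    [2:1,2]
    [2:2]
    [3:1]
    [3:1]
    [3:2]


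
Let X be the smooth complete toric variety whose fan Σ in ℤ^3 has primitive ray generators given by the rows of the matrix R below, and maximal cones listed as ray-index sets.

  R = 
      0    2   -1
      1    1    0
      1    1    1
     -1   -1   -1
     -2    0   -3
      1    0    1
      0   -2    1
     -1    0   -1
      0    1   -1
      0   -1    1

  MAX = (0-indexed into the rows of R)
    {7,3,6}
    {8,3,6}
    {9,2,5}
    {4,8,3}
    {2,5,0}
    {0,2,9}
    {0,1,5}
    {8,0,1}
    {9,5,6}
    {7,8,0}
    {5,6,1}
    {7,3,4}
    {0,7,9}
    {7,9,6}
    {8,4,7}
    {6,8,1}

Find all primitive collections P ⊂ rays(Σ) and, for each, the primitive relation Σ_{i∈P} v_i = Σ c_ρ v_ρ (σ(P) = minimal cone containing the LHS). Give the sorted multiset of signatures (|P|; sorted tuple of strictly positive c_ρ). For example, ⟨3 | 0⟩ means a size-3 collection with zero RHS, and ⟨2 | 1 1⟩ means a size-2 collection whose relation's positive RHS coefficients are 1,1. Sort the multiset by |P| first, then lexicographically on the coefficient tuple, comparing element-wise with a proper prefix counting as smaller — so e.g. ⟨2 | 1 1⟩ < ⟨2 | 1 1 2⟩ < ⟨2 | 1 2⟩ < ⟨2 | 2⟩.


The 24 primitive collections of Σ (r=10, n=3):

  • {0,6}:  v_{0} + v_{6} = 0  →  sig = ⟨2 | 0⟩
  • {2,3}:  v_{2} + v_{3} = 0  →  sig = ⟨2 | 0⟩
  • {5,7}:  v_{5} + v_{7} = 0  →  sig = ⟨2 | 0⟩
  • {8,9}:  v_{8} + v_{9} = 0  →  sig = ⟨2 | 0⟩
  • {1,7}:  v_{1} + v_{7} = v_{8}  →  sig = ⟨2 | 1⟩
  • {1,9}:  v_{1} + v_{9} = v_{5}  →  sig = ⟨2 | 1⟩
  • {5,8}:  v_{5} + v_{8} = v_{1}  →  sig = ⟨2 | 1⟩
  • {0,3}:  v_{0} + v_{3} = v_{7} + v_{8}  →  sig = ⟨2 | 1 1⟩
  • {2,4}:  v_{2} + v_{4} = v_{7} + v_{8}  →  sig = ⟨2 | 1 1⟩
  • {2,6}:  v_{2} + v_{6} = v_{5} + v_{9}  →  sig = ⟨2 | 1 1⟩
  • {2,7}:  v_{2} + v_{7} = v_{0} + v_{9}  →  sig = ⟨2 | 1 1⟩
  • {2,8}:  v_{2} + v_{8} = v_{0} + v_{5}  →  sig = ⟨2 | 1 1⟩
  • {3,5}:  v_{3} + v_{5} = v_{6} + v_{8}  →  sig = ⟨2 | 1 1⟩
  • {3,9}:  v_{3} + v_{9} = v_{6} + v_{7}  →  sig = ⟨2 | 1 1⟩
  • {4,5}:  v_{4} + v_{5} = v_{3} + v_{8}  →  sig = ⟨2 | 1 1⟩
  • {4,9}:  v_{4} + v_{9} = v_{3} + v_{7}  →  sig = ⟨2 | 1 1⟩
  • {1,2}:  v_{1} + v_{2} = v_{0} + 2·v_{5}  →  sig = ⟨2 | 1 2⟩
  • {1,3}:  v_{1} + v_{3} = v_{6} + 2·v_{8}  →  sig = ⟨2 | 1 2⟩
  • {1,4}:  v_{1} + v_{4} = v_{3} + 2·v_{8}  →  sig = ⟨2 | 1 2⟩
  • {4,6}:  v_{4} + v_{6} = 2·v_{3}  →  sig = ⟨2 | 2⟩
  • {0,4}:  v_{0} + v_{4} = 2·v_{7} + 2·v_{8}  →  sig = ⟨2 | 2 2⟩
  • {0,5,9}:  v_{0} + v_{5} + v_{9} = v_{2}  →  sig = ⟨3 | 1⟩
  • {3,7,8}:  v_{3} + v_{7} + v_{8} = v_{4}  →  sig = ⟨3 | 1⟩
  • {6,7,8}:  v_{6} + v_{7} + v_{8} = v_{3}  →  sig = ⟨3 | 1⟩

Signatures (|P|; sorted positive RHS coefficients), sorted:
[⟨2 | 0⟩, ⟨2 | 0⟩, ⟨2 | 0⟩, ⟨2 | 0⟩, ⟨2 | 1⟩, ⟨2 | 1⟩, ⟨2 | 1⟩, ⟨2 | 1 1⟩, ⟨2 | 1 1⟩, ⟨2 | 1 1⟩, ⟨2 | 1 1⟩, ⟨2 | 1 1⟩, ⟨2 | 1 1⟩, ⟨2 | 1 1⟩, ⟨2 | 1 1⟩, ⟨2 | 1 1⟩, ⟨2 | 1 2⟩, ⟨2 | 1 2⟩, ⟨2 | 1 2⟩, ⟨2 | 2⟩, ⟨2 | 2 2⟩, ⟨3 | 1⟩, ⟨3 | 1⟩, ⟨3 | 1⟩]


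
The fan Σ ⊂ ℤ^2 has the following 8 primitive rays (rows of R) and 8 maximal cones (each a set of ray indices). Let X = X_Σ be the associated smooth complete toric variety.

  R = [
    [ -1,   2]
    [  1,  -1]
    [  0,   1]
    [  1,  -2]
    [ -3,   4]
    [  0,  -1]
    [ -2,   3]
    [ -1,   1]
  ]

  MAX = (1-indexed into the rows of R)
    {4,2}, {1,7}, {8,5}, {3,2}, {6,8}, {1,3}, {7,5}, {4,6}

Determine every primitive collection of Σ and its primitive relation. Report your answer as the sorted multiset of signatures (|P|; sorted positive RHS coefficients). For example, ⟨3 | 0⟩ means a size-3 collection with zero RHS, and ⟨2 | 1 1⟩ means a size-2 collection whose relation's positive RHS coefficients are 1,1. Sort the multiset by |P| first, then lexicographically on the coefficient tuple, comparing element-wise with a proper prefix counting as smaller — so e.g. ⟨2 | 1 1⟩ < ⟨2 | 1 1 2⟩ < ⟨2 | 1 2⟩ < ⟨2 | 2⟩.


Σ has 20 primitive collections:

  • {1,4}:  v_{1} + v_{4} = 0 — sig = ⟨2 | 0⟩
  • {2,8}:  v_{2} + v_{8} = 0 — sig = ⟨2 | 0⟩
  • {3,6}:  v_{3} + v_{6} = 0 — sig = ⟨2 | 0⟩
  • {1,2}:  v_{1} + v_{2} = v_{3} — sig = ⟨2 | 1⟩
  • {1,6}:  v_{1} + v_{6} = v_{8} — sig = ⟨2 | 1⟩
  • {1,8}:  v_{1} + v_{8} = v_{7} — sig = ⟨2 | 1⟩
  • {2,5}:  v_{2} + v_{5} = v_{7} — sig = ⟨2 | 1⟩
  • {2,6}:  v_{2} + v_{6} = v_{4} — sig = ⟨2 | 1⟩
  • {2,7}:  v_{2} + v_{7} = v_{1} — sig = ⟨2 | 1⟩
  • {3,4}:  v_{3} + v_{4} = v_{2} — sig = ⟨2 | 1⟩
  • {3,8}:  v_{3} + v_{8} = v_{1} — sig = ⟨2 | 1⟩
  • {4,7}:  v_{4} + v_{7} = v_{8} — sig = ⟨2 | 1⟩
  • {4,8}:  v_{4} + v_{8} = v_{6} — sig = ⟨2 | 1⟩
  • {7,8}:  v_{7} + v_{8} = v_{5} — sig = ⟨2 | 1⟩
  • {3,5}:  v_{3} + v_{5} = v_{1} + v_{7} — sig = ⟨2 | 1 1⟩
  • {1,5}:  v_{1} + v_{5} = 2·v_{7} — sig = ⟨2 | 2⟩
  • {3,7}:  v_{3} + v_{7} = 2·v_{1} — sig = ⟨2 | 2⟩
  • {4,5}:  v_{4} + v_{5} = 2·v_{8} — sig = ⟨2 | 2⟩
  • {6,7}:  v_{6} + v_{7} = 2·v_{8} — sig = ⟨2 | 2⟩
  • {5,6}:  v_{5} + v_{6} = 3·v_{8} — sig = ⟨2 | 3⟩

Sorted signature multiset PRS(X):
    |P|=2: 20 collections, coeffs (), (), (), (1), (1), (1), (1), (1), (1), (1), (1), (1), (1), (1), (1,1), (2), (2), (2), (2), (3)


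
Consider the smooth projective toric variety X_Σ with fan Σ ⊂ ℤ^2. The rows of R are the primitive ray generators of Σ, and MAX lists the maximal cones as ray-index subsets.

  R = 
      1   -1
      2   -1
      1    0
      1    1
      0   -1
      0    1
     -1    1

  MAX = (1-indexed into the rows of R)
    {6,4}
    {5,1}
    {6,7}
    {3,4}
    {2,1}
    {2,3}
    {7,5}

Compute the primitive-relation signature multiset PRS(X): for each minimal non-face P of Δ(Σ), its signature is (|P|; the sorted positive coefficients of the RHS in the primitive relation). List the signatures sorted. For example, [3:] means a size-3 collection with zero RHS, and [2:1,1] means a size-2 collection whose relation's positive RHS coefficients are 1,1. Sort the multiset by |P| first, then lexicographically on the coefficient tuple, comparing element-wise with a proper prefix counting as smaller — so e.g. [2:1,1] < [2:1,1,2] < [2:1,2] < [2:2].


The 14 primitive collections of Σ (r=7, n=2):

  P={1,7}:  v_{1} + v_{7} = 0  ⇒ sig = [2:]
  P={5,6}:  v_{5} + v_{6} = 0  ⇒ sig = [2:]
  P={1,3}:  v_{1} + v_{3} = v_{2}  ⇒ sig = [2:1]
  P={1,6}:  v_{1} + v_{6} = v_{3}  ⇒ sig = [2:1]
  P={2,7}:  v_{2} + v_{7} = v_{3}  ⇒ sig = [2:1]
  P={3,5}:  v_{3} + v_{5} = v_{1}  ⇒ sig = [2:1]
  P={3,6}:  v_{3} + v_{6} = v_{4}  ⇒ sig = [2:1]
  P={3,7}:  v_{3} + v_{7} = v_{6}  ⇒ sig = [2:1]
  P={4,5}:  v_{4} + v_{5} = v_{3}  ⇒ sig = [2:1]
  P={1,4}:  v_{1} + v_{4} = 2·v_{3}  ⇒ sig = [2:2]
  P={2,5}:  v_{2} + v_{5} = 2·v_{1}  ⇒ sig = [2:2]
  P={2,6}:  v_{2} + v_{6} = 2·v_{3}  ⇒ sig = [2:2]
  P={4,7}:  v_{4} + v_{7} = 2·v_{6}  ⇒ sig = [2:2]
  P={2,4}:  v_{2} + v_{4} = 3·v_{3}  ⇒ sig = [2:3]

Sorted signature multiset PRS(X):
    [2:]
    [2:]
    [2:1]
    [2:1]
    [2:1]
    [2:1]
    [2:1]
    [2:1]
    [2:1]
    [2:2]
    [2:2]
    [2:2]
    [2:2]
    [2:3]


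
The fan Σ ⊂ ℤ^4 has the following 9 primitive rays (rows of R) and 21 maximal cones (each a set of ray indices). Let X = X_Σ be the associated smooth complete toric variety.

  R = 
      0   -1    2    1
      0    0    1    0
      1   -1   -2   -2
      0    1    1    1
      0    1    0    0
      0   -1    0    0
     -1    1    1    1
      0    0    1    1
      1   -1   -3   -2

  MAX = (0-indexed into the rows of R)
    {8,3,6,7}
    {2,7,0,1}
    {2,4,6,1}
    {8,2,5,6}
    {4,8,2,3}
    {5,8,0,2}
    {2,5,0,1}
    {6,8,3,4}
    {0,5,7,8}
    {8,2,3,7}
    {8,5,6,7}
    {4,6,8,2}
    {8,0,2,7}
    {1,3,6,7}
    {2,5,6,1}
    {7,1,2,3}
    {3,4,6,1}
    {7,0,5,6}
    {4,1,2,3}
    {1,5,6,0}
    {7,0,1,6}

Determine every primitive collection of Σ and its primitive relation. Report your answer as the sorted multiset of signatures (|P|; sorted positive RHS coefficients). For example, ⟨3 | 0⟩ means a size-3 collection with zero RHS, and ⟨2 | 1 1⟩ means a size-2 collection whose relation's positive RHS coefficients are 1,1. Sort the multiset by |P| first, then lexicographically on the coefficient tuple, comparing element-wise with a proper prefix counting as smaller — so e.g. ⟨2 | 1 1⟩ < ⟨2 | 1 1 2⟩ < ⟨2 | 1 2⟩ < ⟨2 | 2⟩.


Minimal non-faces — 12 found among 9 rays, 21 max cones:

  P={4,5}:  v_{4} + v_{5} = 0  ⟹  sig = ⟨2 | 0⟩
  P={1,8}:  v_{1} + v_{8} = v_{2}  ⟹  sig = ⟨2 | 1⟩
  P={3,5}:  v_{3} + v_{5} = v_{7}  ⟹  sig = ⟨2 | 1⟩
  P={4,7}:  v_{4} + v_{7} = v_{3}  ⟹  sig = ⟨2 | 1⟩
  P={0,4}:  v_{0} + v_{4} = v_{1} + v_{7}  ⟹  sig = ⟨2 | 1 1⟩
  P={0,3}:  v_{0} + v_{3} = v_{1} + 2·v_{7}  ⟹  sig = ⟨2 | 1 2⟩
  P={2,6,7}:  v_{2} + v_{6} + v_{7} = 0  ⟹  sig = ⟨3 | 0⟩
  P={0,6,8}:  v_{0} + v_{6} + v_{8} = v_{5}  ⟹  sig = ⟨3 | 1⟩
  P={1,5,7}:  v_{1} + v_{5} + v_{7} = v_{0}  ⟹  sig = ⟨3 | 1⟩
  P={2,3,6}:  v_{2} + v_{3} + v_{6} = v_{4}  ⟹  sig = ⟨3 | 1⟩
  P={0,2,6}:  v_{0} + v_{2} + v_{6} = v_{1} + v_{5}  ⟹  sig = ⟨3 | 1 1⟩
  P={2,5,7}:  v_{2} + v_{5} + v_{7} = v_{0} + v_{8}  ⟹  sig = ⟨3 | 1 1⟩

so the primitive-relation signature multiset is
{ ⟨2 | 0⟩,  ⟨2 | 1⟩ ×3,  ⟨2 | 1 1⟩,  ⟨2 | 1 2⟩,  ⟨3 | 0⟩,  ⟨3 | 1⟩ ×3,  ⟨3 | 1 1⟩ ×2 }


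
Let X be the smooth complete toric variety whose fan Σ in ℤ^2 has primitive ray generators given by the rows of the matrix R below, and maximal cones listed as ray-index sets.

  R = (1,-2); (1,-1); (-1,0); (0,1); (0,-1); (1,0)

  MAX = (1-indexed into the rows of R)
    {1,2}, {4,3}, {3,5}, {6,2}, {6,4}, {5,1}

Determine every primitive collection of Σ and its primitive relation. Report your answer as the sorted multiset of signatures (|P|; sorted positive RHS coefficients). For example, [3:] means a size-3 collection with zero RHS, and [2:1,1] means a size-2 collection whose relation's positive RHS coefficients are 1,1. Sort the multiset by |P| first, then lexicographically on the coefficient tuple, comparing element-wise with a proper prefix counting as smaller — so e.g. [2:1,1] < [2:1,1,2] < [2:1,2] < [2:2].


Σ has 9 primitive collections:

  P={3,6}:  v_{3} + v_{6} = 0  →  sig = [2:]
  P={4,5}:  v_{4} + v_{5} = 0  →  sig = [2:]
  P={1,4}:  v_{1} + v_{4} = v_{2}  →  sig = [2:1]
  P={2,3}:  v_{2} + v_{3} = v_{5}  →  sig = [2:1]
  P={2,4}:  v_{2} + v_{4} = v_{6}  →  sig = [2:1]
  P={2,5}:  v_{2} + v_{5} = v_{1}  →  sig = [2:1]
  P={5,6}:  v_{5} + v_{6} = v_{2}  →  sig = [2:1]
  P={1,3}:  v_{1} + v_{3} = 2·v_{5}  →  sig = [2:2]
  P={1,6}:  v_{1} + v_{6} = 2·v_{2}  →  sig = [2:2]

so the primitive-relation signature multiset is
[[2:], [2:], [2:1], [2:1], [2:1], [2:1], [2:1], [2:2], [2:2]]


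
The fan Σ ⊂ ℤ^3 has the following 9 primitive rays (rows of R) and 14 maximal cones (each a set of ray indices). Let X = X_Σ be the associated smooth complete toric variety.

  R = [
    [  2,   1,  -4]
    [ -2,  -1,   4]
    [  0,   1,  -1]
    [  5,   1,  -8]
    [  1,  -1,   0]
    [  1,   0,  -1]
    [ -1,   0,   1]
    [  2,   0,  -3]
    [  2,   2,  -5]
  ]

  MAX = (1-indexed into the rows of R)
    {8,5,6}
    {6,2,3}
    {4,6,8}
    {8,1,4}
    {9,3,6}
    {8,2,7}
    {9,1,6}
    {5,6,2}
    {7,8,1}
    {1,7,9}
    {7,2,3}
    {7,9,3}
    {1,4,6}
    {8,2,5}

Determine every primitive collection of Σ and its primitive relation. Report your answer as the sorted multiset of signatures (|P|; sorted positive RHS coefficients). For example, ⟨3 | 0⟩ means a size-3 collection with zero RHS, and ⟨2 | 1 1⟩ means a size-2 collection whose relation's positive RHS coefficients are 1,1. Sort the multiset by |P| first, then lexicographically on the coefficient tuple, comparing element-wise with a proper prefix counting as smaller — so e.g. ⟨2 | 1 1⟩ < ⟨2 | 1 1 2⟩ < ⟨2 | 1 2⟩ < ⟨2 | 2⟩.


17 collections generate NE(X_Σ); each relation:

  P={1,2}:  v_{1} + v_{2} = 0  ⟹  sig = ⟨2 | 0⟩
  P={6,7}:  v_{6} + v_{7} = 0  ⟹  sig = ⟨2 | 0⟩
  P={1,3}:  v_{1} + v_{3} = v_{9}  ⟹  sig = ⟨2 | 1⟩
  P={2,9}:  v_{2} + v_{9} = v_{3}  ⟹  sig = ⟨2 | 1⟩
  P={3,5}:  v_{3} + v_{5} = v_{6}  ⟹  sig = ⟨2 | 1⟩
  P={3,8}:  v_{3} + v_{8} = v_{1}  ⟹  sig = ⟨2 | 1⟩
  P={1,5}:  v_{1} + v_{5} = v_{6} + v_{8}  ⟹  sig = ⟨2 | 1 1⟩
  P={2,4}:  v_{2} + v_{4} = v_{6} + v_{8}  ⟹  sig = ⟨2 | 1 1⟩
  P={4,7}:  v_{4} + v_{7} = v_{1} + v_{8}  ⟹  sig = ⟨2 | 1 1⟩
  P={5,7}:  v_{5} + v_{7} = v_{2} + v_{8}  ⟹  sig = ⟨2 | 1 1⟩
  P={5,9}:  v_{5} + v_{9} = v_{1} + v_{6}  ⟹  sig = ⟨2 | 1 1⟩
  P={3,4}:  v_{3} + v_{4} = 2·v_{1} + v_{6}  ⟹  sig = ⟨2 | 1 2⟩
  P={4,9}:  v_{4} + v_{9} = 3·v_{1} + v_{6}  ⟹  sig = ⟨2 | 1 3⟩
  P={8,9}:  v_{8} + v_{9} = 2·v_{1}  ⟹  sig = ⟨2 | 2⟩
  P={4,5}:  v_{4} + v_{5} = 2·v_{6} + 2·v_{8}  ⟹  sig = ⟨2 | 2 2⟩
  P={1,6,8}:  v_{1} + v_{6} + v_{8} = v_{4}  ⟹  sig = ⟨3 | 1⟩
  P={2,6,8}:  v_{2} + v_{6} + v_{8} = v_{5}  ⟹  sig = ⟨3 | 1⟩

Sorted signature multiset PRS(X):
[⟨2 | 0⟩, ⟨2 | 0⟩, ⟨2 | 1⟩, ⟨2 | 1⟩, ⟨2 | 1⟩, ⟨2 | 1⟩, ⟨2 | 1 1⟩, ⟨2 | 1 1⟩, ⟨2 | 1 1⟩, ⟨2 | 1 1⟩, ⟨2 | 1 1⟩, ⟨2 | 1 2⟩, ⟨2 | 1 3⟩, ⟨2 | 2⟩, ⟨2 | 2 2⟩, ⟨3 | 1⟩, ⟨3 | 1⟩]
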